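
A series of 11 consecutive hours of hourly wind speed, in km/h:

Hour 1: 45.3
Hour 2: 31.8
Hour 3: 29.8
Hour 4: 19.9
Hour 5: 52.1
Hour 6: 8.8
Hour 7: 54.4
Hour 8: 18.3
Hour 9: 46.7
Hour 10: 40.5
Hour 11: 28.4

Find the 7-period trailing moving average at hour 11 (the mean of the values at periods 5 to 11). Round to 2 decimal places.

Sum of periods 5–11: 52.1 + 8.8 + 54.4 + 18.3 + 46.7 + 40.5 + 28.4 = 249.2
Divide by 7: 249.2 / 7 = 35.60

35.60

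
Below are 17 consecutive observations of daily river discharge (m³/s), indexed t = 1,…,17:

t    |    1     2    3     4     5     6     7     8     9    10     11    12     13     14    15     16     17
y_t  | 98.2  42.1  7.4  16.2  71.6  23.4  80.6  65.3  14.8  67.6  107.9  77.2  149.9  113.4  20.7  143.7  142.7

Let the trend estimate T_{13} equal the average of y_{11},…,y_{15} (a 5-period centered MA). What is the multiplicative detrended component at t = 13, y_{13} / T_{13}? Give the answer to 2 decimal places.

1.60

Trend T_13 = (107.9 + 77.2 + 149.9 + 113.4 + 20.7) / 5 = 469.1/5 = 93.8200
Ratio to trend: 149.9 / 93.8200 = 1.60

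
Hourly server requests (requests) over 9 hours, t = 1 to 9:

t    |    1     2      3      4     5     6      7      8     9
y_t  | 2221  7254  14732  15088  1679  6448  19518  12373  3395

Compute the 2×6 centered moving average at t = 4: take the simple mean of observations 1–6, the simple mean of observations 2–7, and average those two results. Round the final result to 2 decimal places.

Sum over 1–6: 2221 + 7254 + 14732 + 15088 + 1679 + 6448 = 47422
Sum over 2–7: 7254 + 14732 + 15088 + 1679 + 6448 + 19518 = 64719
CMA at t=4 = (47422 + 64719) / (2·6) = 112141 / 12 = 9345.08

9345.08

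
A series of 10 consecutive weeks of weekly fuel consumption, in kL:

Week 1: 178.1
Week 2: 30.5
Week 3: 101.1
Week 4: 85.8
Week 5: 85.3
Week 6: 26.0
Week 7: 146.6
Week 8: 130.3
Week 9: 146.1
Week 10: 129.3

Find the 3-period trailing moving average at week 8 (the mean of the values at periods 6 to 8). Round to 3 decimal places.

Sum of periods 6–8: 26.0 + 146.6 + 130.3 = 302.9
Divide by 3: 302.9 / 3 = 100.967

100.967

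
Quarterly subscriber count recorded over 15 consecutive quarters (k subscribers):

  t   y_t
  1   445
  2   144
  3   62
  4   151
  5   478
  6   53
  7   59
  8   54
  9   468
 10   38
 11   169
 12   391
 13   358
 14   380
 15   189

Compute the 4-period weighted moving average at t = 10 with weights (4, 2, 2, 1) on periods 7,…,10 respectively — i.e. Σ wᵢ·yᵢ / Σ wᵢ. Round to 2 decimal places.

Weighted sum: 4·59 + 2·54 + 2·468 + 1·38 = 236 + 108 + 936 + 38 = 1318
Weight total: 4 + 2 + 2 + 1 = 9
WMA = 1318 / 9 = 146.44

146.44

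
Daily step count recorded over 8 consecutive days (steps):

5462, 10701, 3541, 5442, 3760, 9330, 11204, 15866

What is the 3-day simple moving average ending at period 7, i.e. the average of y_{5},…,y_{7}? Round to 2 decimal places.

Sum of periods 5–7: 3760 + 9330 + 11204 = 24294
Divide by 3: 24294 / 3 = 8098.00

8098.00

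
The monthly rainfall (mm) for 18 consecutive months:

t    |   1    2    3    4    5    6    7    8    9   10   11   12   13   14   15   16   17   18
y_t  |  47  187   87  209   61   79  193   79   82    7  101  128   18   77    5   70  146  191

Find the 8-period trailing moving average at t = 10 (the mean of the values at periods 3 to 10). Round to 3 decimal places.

99.625

Sum of periods 3–10: 87 + 209 + 61 + 79 + 193 + 79 + 82 + 7 = 797
Divide by 8: 797 / 8 = 99.625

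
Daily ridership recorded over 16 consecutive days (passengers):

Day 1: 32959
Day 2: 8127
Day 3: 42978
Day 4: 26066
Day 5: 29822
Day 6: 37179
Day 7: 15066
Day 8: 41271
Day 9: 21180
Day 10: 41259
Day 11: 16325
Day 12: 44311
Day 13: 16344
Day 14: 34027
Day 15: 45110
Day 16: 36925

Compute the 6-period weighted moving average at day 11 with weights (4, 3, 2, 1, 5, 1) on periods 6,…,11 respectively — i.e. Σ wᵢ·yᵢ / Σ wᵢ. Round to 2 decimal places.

Weighted sum: 4·37179 + 3·15066 + 2·41271 + 1·21180 + 5·41259 + 1·16325 = 148716 + 45198 + 82542 + 21180 + 206295 + 16325 = 520256
Weight total: 4 + 3 + 2 + 1 + 5 + 1 = 16
WMA = 520256 / 16 = 32516.00

32516.00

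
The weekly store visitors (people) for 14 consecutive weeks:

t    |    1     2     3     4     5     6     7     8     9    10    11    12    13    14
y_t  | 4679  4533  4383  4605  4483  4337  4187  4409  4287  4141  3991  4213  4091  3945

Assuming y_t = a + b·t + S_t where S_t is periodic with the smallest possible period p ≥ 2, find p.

4

First differences y_{t+1} − y_t: -146, -150, 222, -122, -146, -150, 222, -122, -146, -150, …
The difference pattern repeats every 4 terms and not for any smaller step, so p = 4.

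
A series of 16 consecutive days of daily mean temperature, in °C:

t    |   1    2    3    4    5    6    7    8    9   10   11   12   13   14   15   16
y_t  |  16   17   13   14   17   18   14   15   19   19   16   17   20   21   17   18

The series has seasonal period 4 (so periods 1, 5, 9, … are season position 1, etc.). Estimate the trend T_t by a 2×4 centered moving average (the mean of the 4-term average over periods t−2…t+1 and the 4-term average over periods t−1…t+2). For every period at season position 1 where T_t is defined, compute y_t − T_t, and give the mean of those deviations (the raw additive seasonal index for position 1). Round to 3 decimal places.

1.583

Season position 1 occurs at t = 5, 9, 13 (where T_t is defined).
t=5: T_5 = 15.62500; y_5 − T_5 = 17 − 15.62500 = 1.37500
t=9: T_9 = 17.00000; y_9 − T_9 = 19 − 17.00000 = 2.00000
t=13: T_13 = 18.62500; y_13 − T_13 = 20 − 18.62500 = 1.37500
Mean deviation: (1.37500 + 2.00000 + 1.37500) / 3 = 1.583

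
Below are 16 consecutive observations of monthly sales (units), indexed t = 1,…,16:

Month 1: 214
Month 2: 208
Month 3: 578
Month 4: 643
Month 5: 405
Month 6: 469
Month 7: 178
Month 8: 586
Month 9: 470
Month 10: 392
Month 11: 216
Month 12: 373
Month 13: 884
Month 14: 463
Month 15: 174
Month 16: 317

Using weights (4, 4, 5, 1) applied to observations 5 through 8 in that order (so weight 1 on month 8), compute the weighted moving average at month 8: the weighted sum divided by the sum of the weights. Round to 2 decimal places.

Weighted sum: 4·405 + 4·469 + 5·178 + 1·586 = 1620 + 1876 + 890 + 586 = 4972
Weight total: 4 + 4 + 5 + 1 = 14
WMA = 4972 / 14 = 355.14

355.14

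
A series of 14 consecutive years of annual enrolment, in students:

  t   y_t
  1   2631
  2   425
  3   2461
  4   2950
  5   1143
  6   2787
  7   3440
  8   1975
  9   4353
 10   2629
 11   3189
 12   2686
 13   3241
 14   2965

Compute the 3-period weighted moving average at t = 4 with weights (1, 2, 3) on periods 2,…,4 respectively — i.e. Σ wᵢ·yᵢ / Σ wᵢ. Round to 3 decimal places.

Weighted sum: 1·425 + 2·2461 + 3·2950 = 425 + 4922 + 8850 = 14197
Weight total: 1 + 2 + 3 = 6
WMA = 14197 / 6 = 2366.167

2366.167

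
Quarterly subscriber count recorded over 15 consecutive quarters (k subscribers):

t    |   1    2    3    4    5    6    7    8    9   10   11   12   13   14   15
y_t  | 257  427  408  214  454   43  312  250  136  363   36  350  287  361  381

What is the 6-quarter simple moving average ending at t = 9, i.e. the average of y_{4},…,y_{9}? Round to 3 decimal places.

Sum of periods 4–9: 214 + 454 + 43 + 312 + 250 + 136 = 1409
Divide by 6: 1409 / 6 = 234.833

234.833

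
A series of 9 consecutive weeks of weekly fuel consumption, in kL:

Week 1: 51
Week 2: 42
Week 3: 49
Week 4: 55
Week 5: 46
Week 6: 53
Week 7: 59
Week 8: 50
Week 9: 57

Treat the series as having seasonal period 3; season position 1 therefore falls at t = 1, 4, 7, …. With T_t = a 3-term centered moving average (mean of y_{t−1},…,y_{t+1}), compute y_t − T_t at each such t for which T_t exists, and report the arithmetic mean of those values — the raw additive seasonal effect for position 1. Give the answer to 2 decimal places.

Season position 1 occurs at t = 4, 7 (where T_t is defined).
t=4: T_4 = 50.0000; y_4 − T_4 = 55 − 50.0000 = 5.0000
t=7: T_7 = 54.0000; y_7 − T_7 = 59 − 54.0000 = 5.0000
Mean deviation: (5.0000 + 5.0000) / 2 = 5.00

5.00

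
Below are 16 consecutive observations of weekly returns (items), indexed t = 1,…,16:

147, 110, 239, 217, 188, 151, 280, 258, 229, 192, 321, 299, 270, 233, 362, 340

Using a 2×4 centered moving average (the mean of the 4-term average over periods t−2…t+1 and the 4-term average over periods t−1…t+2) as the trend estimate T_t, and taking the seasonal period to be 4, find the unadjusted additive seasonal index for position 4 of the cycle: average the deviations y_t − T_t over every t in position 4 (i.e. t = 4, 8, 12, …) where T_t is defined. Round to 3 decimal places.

23.375

Season position 4 occurs at t = 4, 8, 12 (where T_t is defined).
t=4: T_4 = 193.62500; y_4 − T_4 = 217 − 193.62500 = 23.37500
t=8: T_8 = 234.62500; y_8 − T_8 = 258 − 234.62500 = 23.37500
t=12: T_12 = 275.62500; y_12 − T_12 = 299 − 275.62500 = 23.37500
Mean deviation: (23.37500 + 23.37500 + 23.37500) / 3 = 23.375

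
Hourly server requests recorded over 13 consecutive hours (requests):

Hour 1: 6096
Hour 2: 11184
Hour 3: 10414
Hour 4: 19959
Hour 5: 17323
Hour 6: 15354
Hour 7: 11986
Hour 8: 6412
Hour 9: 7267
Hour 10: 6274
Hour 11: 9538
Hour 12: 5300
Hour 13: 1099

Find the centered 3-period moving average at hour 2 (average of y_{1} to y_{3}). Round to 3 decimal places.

9231.333

Sum of periods 1–3: 6096 + 11184 + 10414 = 27694
Divide by 3: 27694 / 3 = 9231.333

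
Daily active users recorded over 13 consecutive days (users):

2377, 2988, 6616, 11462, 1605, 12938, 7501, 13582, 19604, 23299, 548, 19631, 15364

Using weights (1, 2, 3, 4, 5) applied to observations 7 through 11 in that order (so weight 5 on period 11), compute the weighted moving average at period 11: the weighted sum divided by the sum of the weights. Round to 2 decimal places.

Weighted sum: 1·7501 + 2·13582 + 3·19604 + 4·23299 + 5·548 = 7501 + 27164 + 58812 + 93196 + 2740 = 189413
Weight total: 1 + 2 + 3 + 4 + 5 = 15
WMA = 189413 / 15 = 12627.53

12627.53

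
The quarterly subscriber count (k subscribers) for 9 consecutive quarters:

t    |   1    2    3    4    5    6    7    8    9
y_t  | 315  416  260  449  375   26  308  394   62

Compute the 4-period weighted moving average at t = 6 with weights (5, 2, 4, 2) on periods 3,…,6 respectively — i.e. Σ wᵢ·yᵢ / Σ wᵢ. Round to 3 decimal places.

Weighted sum: 5·260 + 2·449 + 4·375 + 2·26 = 1300 + 898 + 1500 + 52 = 3750
Weight total: 5 + 2 + 4 + 2 = 13
WMA = 3750 / 13 = 288.462

288.462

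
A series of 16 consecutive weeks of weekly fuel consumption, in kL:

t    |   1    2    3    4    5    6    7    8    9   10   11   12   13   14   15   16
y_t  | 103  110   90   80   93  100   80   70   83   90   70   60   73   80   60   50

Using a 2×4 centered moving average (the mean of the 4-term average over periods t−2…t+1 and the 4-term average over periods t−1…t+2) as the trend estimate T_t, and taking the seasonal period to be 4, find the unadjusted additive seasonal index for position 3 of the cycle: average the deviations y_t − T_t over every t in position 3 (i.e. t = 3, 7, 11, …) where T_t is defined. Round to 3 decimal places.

-4.500

Season position 3 occurs at t = 3, 7, 11 (where T_t is defined).
t=3: T_3 = 94.50000; y_3 − T_3 = 90 − 94.50000 = -4.50000
t=7: T_7 = 84.50000; y_7 − T_7 = 80 − 84.50000 = -4.50000
t=11: T_11 = 74.50000; y_11 − T_11 = 70 − 74.50000 = -4.50000
Mean deviation: (-4.50000 + -4.50000 + -4.50000) / 3 = -4.500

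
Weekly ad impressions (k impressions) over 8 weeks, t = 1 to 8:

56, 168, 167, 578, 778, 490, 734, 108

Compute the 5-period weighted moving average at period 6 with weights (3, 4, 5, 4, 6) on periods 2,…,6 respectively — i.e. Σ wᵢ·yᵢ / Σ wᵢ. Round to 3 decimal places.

Weighted sum: 3·168 + 4·167 + 5·578 + 4·778 + 6·490 = 504 + 668 + 2890 + 3112 + 2940 = 10114
Weight total: 3 + 4 + 5 + 4 + 6 = 22
WMA = 10114 / 22 = 459.727

459.727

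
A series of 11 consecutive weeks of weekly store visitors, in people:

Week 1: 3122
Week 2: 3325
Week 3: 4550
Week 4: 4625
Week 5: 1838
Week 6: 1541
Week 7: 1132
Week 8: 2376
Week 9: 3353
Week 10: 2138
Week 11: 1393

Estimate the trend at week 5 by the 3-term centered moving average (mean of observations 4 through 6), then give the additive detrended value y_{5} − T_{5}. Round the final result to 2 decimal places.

Trend T_5 = (4625 + 1838 + 1541) / 3 = 8004/3 = 2668.0000
Detrended value: 1838 − 2668.0000 = -830.00

-830.00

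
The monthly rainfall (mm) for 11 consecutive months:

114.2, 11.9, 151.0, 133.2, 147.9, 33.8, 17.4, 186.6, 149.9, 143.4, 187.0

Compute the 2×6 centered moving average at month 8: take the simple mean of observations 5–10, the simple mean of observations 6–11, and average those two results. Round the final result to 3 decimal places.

Sum over 5–10: 147.9 + 33.8 + 17.4 + 186.6 + 149.9 + 143.4 = 679.0
Sum over 6–11: 33.8 + 17.4 + 186.6 + 149.9 + 143.4 + 187.0 = 718.1
CMA at t=8 = (679.0 + 718.1) / (2·6) = 1397.1 / 12 = 116.425

116.425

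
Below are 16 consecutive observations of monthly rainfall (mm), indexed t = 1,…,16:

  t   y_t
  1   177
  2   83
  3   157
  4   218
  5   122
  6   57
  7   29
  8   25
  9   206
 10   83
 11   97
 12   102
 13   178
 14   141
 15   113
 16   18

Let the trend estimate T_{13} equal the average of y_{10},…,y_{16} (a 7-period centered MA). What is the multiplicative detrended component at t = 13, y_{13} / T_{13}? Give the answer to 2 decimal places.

Trend T_13 = (83 + 97 + 102 + 178 + 141 + 113 + 18) / 7 = 732/7 = 104.5714
Ratio to trend: 178 / 104.5714 = 1.70

1.70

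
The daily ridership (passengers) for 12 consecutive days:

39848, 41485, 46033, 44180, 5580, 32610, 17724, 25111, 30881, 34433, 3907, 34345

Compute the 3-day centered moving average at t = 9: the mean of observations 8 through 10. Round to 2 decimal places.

Sum of periods 8–10: 25111 + 30881 + 34433 = 90425
Divide by 3: 90425 / 3 = 30141.67

30141.67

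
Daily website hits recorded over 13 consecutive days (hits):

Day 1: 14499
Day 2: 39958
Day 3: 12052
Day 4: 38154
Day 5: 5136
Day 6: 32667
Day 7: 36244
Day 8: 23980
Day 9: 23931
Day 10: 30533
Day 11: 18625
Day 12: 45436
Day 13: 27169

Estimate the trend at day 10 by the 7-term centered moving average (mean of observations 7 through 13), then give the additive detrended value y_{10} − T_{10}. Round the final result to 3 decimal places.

1116.143

Trend T_10 = (36244 + 23980 + 23931 + 30533 + 18625 + 45436 + 27169) / 7 = 205918/7 = 29416.85714
Detrended value: 30533 − 29416.85714 = 1116.143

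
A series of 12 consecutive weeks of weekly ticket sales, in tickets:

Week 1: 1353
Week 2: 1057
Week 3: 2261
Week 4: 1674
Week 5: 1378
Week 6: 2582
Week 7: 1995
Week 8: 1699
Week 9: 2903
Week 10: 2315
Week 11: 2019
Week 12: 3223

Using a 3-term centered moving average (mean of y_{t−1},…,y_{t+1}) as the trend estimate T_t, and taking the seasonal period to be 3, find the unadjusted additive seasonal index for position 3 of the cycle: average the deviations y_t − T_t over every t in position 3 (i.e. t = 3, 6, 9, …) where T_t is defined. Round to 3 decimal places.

597.111

Season position 3 occurs at t = 3, 6, 9 (where T_t is defined).
t=3: T_3 = 1664.00000; y_3 − T_3 = 2261 − 1664.00000 = 597.00000
t=6: T_6 = 1985.00000; y_6 − T_6 = 2582 − 1985.00000 = 597.00000
t=9: T_9 = 2305.66667; y_9 − T_9 = 2903 − 2305.66667 = 597.33333
Mean deviation: (597.00000 + 597.00000 + 597.33333) / 3 = 597.111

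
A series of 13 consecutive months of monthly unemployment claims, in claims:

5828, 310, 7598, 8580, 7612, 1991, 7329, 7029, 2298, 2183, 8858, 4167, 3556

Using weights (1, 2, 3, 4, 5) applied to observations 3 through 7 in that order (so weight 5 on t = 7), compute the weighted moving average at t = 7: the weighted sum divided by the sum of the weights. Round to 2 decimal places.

6146.87

Weighted sum: 1·7598 + 2·8580 + 3·7612 + 4·1991 + 5·7329 = 7598 + 17160 + 22836 + 7964 + 36645 = 92203
Weight total: 1 + 2 + 3 + 4 + 5 = 15
WMA = 92203 / 15 = 6146.87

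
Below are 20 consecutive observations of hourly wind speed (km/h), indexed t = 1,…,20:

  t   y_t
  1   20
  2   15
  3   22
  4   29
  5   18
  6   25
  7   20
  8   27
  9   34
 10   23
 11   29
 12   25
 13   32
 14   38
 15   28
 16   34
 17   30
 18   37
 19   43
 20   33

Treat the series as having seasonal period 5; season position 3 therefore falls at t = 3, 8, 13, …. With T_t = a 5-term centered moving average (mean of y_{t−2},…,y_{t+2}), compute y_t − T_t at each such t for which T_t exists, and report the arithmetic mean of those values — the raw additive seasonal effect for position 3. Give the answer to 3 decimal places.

1.400

Season position 3 occurs at t = 3, 8, 13, 18 (where T_t is defined).
t=3: T_3 = 20.80000; y_3 − T_3 = 22 − 20.80000 = 1.20000
t=8: T_8 = 25.80000; y_8 − T_8 = 27 − 25.80000 = 1.20000
t=13: T_13 = 30.40000; y_13 − T_13 = 32 − 30.40000 = 1.60000
t=18: T_18 = 35.40000; y_18 − T_18 = 37 − 35.40000 = 1.60000
Mean deviation: (1.20000 + 1.20000 + 1.60000 + 1.60000) / 4 = 1.400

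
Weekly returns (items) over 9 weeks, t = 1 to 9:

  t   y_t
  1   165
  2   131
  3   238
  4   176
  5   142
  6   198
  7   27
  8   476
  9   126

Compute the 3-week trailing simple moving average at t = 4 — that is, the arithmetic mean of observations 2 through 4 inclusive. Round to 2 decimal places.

Sum of periods 2–4: 131 + 238 + 176 = 545
Divide by 3: 545 / 3 = 181.67

181.67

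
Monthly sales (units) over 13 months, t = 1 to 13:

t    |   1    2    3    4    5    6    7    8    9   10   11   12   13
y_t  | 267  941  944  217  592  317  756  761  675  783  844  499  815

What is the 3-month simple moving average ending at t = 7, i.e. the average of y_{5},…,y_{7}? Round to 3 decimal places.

Sum of periods 5–7: 592 + 317 + 756 = 1665
Divide by 3: 1665 / 3 = 555.000

555.000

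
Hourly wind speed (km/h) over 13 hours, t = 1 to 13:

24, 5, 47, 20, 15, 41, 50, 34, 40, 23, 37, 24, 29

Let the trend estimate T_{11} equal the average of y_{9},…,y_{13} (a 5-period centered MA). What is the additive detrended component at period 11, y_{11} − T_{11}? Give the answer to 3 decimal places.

6.400

Trend T_11 = (40 + 23 + 37 + 24 + 29) / 5 = 153/5 = 30.60000
Detrended value: 37 − 30.60000 = 6.400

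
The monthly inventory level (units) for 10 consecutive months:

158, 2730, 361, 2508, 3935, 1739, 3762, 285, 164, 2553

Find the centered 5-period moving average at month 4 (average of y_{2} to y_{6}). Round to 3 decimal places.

Sum of periods 2–6: 2730 + 361 + 2508 + 3935 + 1739 = 11273
Divide by 5: 11273 / 5 = 2254.600

2254.600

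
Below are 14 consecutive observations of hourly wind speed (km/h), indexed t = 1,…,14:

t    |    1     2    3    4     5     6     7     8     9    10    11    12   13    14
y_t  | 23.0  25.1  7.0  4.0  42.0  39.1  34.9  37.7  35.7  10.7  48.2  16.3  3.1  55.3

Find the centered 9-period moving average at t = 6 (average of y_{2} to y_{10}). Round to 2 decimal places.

Sum of periods 2–10: 25.1 + 7.0 + 4.0 + 42.0 + 39.1 + 34.9 + 37.7 + 35.7 + 10.7 = 236.2
Divide by 9: 236.2 / 9 = 26.24

26.24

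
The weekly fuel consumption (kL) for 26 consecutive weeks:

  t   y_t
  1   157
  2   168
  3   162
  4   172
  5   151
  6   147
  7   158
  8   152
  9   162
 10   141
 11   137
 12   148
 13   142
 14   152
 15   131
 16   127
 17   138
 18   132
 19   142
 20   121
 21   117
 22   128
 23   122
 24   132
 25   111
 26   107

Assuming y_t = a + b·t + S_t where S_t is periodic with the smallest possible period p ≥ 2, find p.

5

First differences y_{t+1} − y_t: 11, -6, 10, -21, -4, 11, -6, 10, -21, -4, 11, -6, …
The difference pattern repeats every 5 terms and not for any smaller step, so p = 5.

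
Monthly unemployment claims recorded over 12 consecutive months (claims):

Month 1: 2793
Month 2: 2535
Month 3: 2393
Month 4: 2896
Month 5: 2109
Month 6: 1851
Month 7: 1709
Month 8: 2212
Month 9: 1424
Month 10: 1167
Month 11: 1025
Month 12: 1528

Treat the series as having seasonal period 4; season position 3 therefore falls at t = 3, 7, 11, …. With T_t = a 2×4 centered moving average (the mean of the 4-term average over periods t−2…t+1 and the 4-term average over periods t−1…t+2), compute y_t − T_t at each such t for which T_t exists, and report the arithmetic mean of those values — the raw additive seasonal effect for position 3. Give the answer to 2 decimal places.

Season position 3 occurs at t = 3, 7 (where T_t is defined).
t=3: T_3 = 2568.7500; y_3 − T_3 = 2393 − 2568.7500 = -175.7500
t=7: T_7 = 1884.6250; y_7 − T_7 = 1709 − 1884.6250 = -175.6250
Mean deviation: (-175.7500 + -175.6250) / 2 = -175.69

-175.69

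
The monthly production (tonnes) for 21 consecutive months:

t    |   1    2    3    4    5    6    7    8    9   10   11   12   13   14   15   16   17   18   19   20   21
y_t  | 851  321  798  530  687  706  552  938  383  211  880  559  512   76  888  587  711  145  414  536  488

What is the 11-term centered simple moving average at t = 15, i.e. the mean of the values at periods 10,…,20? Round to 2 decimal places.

Sum of periods 10–20: 211 + 880 + 559 + 512 + 76 + 888 + 587 + 711 + 145 + 414 + 536 = 5519
Divide by 11: 5519 / 11 = 501.73

501.73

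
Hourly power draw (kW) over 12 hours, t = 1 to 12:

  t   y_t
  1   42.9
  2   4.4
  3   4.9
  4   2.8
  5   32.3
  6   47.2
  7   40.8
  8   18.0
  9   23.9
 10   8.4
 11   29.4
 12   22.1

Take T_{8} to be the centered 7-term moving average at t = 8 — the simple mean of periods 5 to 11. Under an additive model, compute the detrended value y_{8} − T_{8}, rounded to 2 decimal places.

-10.57

Trend T_8 = (32.3 + 47.2 + 40.8 + 18.0 + 23.9 + 8.4 + 29.4) / 7 = 200.0/7 = 28.5714
Detrended value: 18.0 − 28.5714 = -10.57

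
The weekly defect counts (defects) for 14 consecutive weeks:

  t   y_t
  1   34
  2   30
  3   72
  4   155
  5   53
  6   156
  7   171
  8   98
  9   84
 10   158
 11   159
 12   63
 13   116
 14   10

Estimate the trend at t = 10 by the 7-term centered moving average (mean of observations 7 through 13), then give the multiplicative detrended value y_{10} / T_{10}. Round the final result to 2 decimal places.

1.30

Trend T_10 = (171 + 98 + 84 + 158 + 159 + 63 + 116) / 7 = 849/7 = 121.2857
Ratio to trend: 158 / 121.2857 = 1.30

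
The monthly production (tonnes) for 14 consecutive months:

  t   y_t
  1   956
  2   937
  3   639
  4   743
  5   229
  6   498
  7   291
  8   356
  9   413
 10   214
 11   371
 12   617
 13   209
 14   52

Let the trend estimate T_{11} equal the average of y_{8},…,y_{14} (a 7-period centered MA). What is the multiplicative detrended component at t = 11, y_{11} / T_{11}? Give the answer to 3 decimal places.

1.164

Trend T_11 = (356 + 413 + 214 + 371 + 617 + 209 + 52) / 7 = 2232/7 = 318.85714
Ratio to trend: 371 / 318.85714 = 1.164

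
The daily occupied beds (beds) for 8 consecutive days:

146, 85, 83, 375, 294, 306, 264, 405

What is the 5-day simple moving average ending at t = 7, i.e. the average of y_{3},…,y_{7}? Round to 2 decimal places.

Sum of periods 3–7: 83 + 375 + 294 + 306 + 264 = 1322
Divide by 5: 1322 / 5 = 264.40

264.40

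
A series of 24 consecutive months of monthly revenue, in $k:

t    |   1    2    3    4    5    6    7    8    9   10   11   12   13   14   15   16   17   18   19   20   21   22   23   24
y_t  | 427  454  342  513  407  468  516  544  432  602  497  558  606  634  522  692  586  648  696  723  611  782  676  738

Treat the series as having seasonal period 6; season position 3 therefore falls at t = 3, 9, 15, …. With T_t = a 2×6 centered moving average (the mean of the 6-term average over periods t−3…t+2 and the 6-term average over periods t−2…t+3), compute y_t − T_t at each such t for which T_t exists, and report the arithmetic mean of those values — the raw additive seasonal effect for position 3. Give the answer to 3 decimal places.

Season position 3 occurs at t = 9, 15, 21 (where T_t is defined).
t=9: T_9 = 517.33333; y_9 − T_9 = 432 − 517.33333 = -85.33333
t=15: T_15 = 607.16667; y_15 − T_15 = 522 − 607.16667 = -85.16667
t=21: T_21 = 696.83333; y_21 − T_21 = 611 − 696.83333 = -85.83333
Mean deviation: (-85.33333 + -85.16667 + -85.83333) / 3 = -85.444

-85.444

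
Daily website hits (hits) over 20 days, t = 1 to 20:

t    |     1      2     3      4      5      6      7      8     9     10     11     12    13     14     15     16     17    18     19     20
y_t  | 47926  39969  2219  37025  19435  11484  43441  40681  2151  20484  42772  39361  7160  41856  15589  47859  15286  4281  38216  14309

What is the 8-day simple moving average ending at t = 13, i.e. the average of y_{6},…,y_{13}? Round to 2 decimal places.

25941.75

Sum of periods 6–13: 11484 + 43441 + 40681 + 2151 + 20484 + 42772 + 39361 + 7160 = 207534
Divide by 8: 207534 / 8 = 25941.75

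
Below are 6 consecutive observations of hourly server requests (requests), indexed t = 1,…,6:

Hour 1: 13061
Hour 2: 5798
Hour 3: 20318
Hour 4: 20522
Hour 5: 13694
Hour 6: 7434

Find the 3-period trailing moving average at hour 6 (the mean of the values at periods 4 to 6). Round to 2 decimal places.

Sum of periods 4–6: 20522 + 13694 + 7434 = 41650
Divide by 3: 41650 / 3 = 13883.33

13883.33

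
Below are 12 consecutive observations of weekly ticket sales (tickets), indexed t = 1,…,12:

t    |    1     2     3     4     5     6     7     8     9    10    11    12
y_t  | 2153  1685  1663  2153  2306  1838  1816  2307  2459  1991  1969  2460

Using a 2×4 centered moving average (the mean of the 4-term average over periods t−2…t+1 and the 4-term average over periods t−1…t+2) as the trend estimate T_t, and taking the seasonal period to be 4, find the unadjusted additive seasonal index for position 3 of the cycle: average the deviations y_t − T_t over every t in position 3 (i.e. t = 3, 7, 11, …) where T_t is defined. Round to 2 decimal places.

-269.75

Season position 3 occurs at t = 3, 7 (where T_t is defined).
t=3: T_3 = 1932.6250; y_3 − T_3 = 1663 − 1932.6250 = -269.6250
t=7: T_7 = 2085.8750; y_7 − T_7 = 1816 − 2085.8750 = -269.8750
Mean deviation: (-269.6250 + -269.8750) / 2 = -269.75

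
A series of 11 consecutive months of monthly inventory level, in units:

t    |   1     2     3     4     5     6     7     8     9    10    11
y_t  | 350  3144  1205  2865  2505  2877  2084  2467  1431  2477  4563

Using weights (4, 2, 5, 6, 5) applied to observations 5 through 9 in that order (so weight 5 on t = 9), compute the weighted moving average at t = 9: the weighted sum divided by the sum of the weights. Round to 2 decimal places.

Weighted sum: 4·2505 + 2·2877 + 5·2084 + 6·2467 + 5·1431 = 10020 + 5754 + 10420 + 14802 + 7155 = 48151
Weight total: 4 + 2 + 5 + 6 + 5 = 22
WMA = 48151 / 22 = 2188.68

2188.68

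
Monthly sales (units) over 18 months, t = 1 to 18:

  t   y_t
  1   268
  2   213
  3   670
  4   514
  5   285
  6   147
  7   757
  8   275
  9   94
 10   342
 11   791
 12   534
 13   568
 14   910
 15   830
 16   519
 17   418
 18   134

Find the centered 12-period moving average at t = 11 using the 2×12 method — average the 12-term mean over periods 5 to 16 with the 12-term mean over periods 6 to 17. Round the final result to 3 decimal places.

Sum over 5–16: 285 + 147 + 757 + 275 + 94 + 342 + 791 + 534 + 568 + 910 + 830 + 519 = 6052
Sum over 6–17: 147 + 757 + 275 + 94 + 342 + 791 + 534 + 568 + 910 + 830 + 519 + 418 = 6185
CMA at t=11 = (6052 + 6185) / (2·12) = 12237 / 24 = 509.875

509.875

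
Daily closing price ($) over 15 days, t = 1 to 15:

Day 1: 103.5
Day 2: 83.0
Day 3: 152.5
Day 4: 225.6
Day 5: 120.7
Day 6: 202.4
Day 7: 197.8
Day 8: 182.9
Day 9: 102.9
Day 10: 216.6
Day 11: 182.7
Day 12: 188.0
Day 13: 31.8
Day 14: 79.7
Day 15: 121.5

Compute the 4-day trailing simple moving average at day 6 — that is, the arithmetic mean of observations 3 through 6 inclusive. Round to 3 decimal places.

175.300

Sum of periods 3–6: 152.5 + 225.6 + 120.7 + 202.4 = 701.2
Divide by 4: 701.2 / 4 = 175.300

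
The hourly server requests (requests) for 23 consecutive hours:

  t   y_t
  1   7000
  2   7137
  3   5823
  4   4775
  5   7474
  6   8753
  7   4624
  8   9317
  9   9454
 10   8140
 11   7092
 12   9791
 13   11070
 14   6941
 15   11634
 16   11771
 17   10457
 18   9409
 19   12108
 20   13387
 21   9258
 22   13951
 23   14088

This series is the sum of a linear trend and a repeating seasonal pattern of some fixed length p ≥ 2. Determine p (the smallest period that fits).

First differences y_{t+1} − y_t: 137, -1314, -1048, 2699, 1279, -4129, 4693, 137, -1314, -1048, 2699, 1279, -4129, 4693, 137, -1314, …
The difference pattern repeats every 7 terms and not for any smaller step, so p = 7.

7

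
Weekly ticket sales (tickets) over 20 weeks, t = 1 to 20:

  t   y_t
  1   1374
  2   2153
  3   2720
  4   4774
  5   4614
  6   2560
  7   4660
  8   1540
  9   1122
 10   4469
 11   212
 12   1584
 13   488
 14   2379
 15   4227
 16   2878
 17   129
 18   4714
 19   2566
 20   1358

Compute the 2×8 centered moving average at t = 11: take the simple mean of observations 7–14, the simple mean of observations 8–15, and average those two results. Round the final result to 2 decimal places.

2029.69

Sum over 7–14: 4660 + 1540 + 1122 + 4469 + 212 + 1584 + 488 + 2379 = 16454
Sum over 8–15: 1540 + 1122 + 4469 + 212 + 1584 + 488 + 2379 + 4227 = 16021
CMA at t=11 = (16454 + 16021) / (2·8) = 32475 / 16 = 2029.69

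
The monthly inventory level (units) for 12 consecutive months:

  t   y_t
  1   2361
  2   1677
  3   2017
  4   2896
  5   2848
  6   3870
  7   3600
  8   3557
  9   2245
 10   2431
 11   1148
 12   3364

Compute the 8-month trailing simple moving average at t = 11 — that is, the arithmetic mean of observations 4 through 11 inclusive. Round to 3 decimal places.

Sum of periods 4–11: 2896 + 2848 + 3870 + 3600 + 3557 + 2245 + 2431 + 1148 = 22595
Divide by 8: 22595 / 8 = 2824.375

2824.375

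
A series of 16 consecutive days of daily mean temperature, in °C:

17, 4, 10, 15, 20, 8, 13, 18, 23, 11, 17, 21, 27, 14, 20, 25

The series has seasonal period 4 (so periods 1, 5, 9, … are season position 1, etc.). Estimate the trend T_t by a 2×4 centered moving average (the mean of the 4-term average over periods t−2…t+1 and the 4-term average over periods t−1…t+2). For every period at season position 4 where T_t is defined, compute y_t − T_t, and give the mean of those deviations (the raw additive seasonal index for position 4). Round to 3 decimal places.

2.000

Season position 4 occurs at t = 4, 8, 12 (where T_t is defined).
t=4: T_4 = 12.75000; y_4 − T_4 = 15 − 12.75000 = 2.25000
t=8: T_8 = 15.87500; y_8 − T_8 = 18 − 15.87500 = 2.12500
t=12: T_12 = 19.37500; y_12 − T_12 = 21 − 19.37500 = 1.62500
Mean deviation: (2.25000 + 2.12500 + 1.62500) / 3 = 2.000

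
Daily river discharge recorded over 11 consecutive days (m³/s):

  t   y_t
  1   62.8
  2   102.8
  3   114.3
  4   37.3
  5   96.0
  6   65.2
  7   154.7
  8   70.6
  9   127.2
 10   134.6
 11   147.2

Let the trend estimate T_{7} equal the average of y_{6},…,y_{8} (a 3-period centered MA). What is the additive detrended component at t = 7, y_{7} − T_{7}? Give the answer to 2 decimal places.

57.87

Trend T_7 = (65.2 + 154.7 + 70.6) / 3 = 290.5/3 = 96.8333
Detrended value: 154.7 − 96.8333 = 57.87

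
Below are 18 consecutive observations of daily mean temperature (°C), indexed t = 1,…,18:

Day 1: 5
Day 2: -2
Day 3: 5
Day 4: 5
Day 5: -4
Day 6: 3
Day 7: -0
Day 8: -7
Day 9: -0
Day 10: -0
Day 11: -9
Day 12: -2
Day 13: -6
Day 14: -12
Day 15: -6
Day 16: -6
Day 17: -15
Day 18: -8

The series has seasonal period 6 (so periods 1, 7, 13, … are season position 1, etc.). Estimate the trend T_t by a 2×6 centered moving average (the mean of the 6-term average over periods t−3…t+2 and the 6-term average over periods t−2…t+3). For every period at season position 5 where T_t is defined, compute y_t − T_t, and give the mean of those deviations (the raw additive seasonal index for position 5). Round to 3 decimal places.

Season position 5 occurs at t = 5, 11 (where T_t is defined).
t=5: T_5 = 0.75000; y_5 − T_5 = -4 − 0.75000 = -4.75000
t=11: T_11 = -4.41667; y_11 − T_11 = -9 − -4.41667 = -4.58333
Mean deviation: (-4.75000 + -4.58333) / 2 = -4.667

-4.667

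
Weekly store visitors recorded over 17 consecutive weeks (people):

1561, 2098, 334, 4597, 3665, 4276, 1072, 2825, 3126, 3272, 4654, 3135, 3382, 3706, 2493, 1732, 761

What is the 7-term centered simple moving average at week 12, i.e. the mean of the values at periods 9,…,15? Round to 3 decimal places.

3395.429

Sum of periods 9–15: 3126 + 3272 + 4654 + 3135 + 3382 + 3706 + 2493 = 23768
Divide by 7: 23768 / 7 = 3395.429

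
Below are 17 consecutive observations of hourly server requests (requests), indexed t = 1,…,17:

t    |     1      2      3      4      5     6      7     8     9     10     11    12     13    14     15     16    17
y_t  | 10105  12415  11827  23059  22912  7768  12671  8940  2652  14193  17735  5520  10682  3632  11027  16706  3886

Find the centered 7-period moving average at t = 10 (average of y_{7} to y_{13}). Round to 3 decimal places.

10341.857

Sum of periods 7–13: 12671 + 8940 + 2652 + 14193 + 17735 + 5520 + 10682 = 72393
Divide by 7: 72393 / 7 = 10341.857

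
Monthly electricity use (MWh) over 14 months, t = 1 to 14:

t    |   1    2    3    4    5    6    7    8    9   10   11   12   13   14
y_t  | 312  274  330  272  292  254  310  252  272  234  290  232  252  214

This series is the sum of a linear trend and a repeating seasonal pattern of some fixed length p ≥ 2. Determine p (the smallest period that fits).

First differences y_{t+1} − y_t: -38, 56, -58, 20, -38, 56, -58, 20, -38, 56, …
The difference pattern repeats every 4 terms and not for any smaller step, so p = 4.

4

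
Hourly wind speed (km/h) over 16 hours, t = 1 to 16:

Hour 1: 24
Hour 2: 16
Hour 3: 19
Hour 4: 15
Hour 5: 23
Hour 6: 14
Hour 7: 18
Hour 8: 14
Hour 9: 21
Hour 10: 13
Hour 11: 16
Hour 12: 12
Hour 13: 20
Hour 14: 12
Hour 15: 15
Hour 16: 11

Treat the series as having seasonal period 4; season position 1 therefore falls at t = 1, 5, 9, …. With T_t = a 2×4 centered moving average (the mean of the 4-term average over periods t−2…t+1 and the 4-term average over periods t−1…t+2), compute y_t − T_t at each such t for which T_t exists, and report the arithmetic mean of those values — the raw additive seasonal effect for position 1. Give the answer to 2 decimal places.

5.08

Season position 1 occurs at t = 5, 9, 13 (where T_t is defined).
t=5: T_5 = 17.6250; y_5 − T_5 = 23 − 17.6250 = 5.3750
t=9: T_9 = 16.2500; y_9 − T_9 = 21 − 16.2500 = 4.7500
t=13: T_13 = 14.8750; y_13 − T_13 = 20 − 14.8750 = 5.1250
Mean deviation: (5.3750 + 4.7500 + 5.1250) / 3 = 5.08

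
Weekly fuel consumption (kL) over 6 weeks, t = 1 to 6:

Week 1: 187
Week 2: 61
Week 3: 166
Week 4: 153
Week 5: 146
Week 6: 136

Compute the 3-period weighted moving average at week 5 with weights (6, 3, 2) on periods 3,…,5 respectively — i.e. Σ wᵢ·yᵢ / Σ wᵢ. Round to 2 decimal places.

Weighted sum: 6·166 + 3·153 + 2·146 = 996 + 459 + 292 = 1747
Weight total: 6 + 3 + 2 = 11
WMA = 1747 / 11 = 158.82

158.82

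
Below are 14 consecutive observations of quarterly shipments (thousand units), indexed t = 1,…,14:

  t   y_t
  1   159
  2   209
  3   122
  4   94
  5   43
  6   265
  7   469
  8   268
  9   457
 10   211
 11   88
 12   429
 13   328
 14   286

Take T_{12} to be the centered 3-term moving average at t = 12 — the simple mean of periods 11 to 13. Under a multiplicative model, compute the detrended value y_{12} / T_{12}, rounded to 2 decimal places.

Trend T_12 = (88 + 429 + 328) / 3 = 845/3 = 281.6667
Ratio to trend: 429 / 281.6667 = 1.52

1.52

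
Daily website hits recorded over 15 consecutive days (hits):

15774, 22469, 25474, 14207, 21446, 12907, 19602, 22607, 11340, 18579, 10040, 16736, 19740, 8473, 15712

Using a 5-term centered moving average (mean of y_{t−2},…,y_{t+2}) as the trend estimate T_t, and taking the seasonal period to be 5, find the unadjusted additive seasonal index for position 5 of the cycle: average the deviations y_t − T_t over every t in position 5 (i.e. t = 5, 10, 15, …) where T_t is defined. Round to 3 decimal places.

Season position 5 occurs at t = 5, 10 (where T_t is defined).
t=5: T_5 = 18727.20000; y_5 − T_5 = 21446 − 18727.20000 = 2718.80000
t=10: T_10 = 15860.40000; y_10 − T_10 = 18579 − 15860.40000 = 2718.60000
Mean deviation: (2718.80000 + 2718.60000) / 2 = 2718.700

2718.700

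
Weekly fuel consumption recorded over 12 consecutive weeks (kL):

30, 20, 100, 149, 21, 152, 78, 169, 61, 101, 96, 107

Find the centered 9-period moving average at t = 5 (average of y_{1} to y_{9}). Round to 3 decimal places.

86.667

Sum of periods 1–9: 30 + 20 + 100 + 149 + 21 + 152 + 78 + 169 + 61 = 780
Divide by 9: 780 / 9 = 86.667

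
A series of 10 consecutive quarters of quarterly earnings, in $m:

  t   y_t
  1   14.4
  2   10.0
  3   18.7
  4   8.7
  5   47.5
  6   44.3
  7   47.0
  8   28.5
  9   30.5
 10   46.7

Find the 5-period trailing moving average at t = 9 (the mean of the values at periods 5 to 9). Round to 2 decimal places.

Sum of periods 5–9: 47.5 + 44.3 + 47.0 + 28.5 + 30.5 = 197.8
Divide by 5: 197.8 / 5 = 39.56

39.56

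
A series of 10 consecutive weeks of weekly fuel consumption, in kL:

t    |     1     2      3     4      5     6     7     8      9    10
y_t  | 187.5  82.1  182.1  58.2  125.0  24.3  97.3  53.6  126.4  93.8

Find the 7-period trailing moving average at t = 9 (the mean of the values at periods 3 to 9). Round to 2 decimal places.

95.27

Sum of periods 3–9: 182.1 + 58.2 + 125.0 + 24.3 + 97.3 + 53.6 + 126.4 = 666.9
Divide by 7: 666.9 / 7 = 95.27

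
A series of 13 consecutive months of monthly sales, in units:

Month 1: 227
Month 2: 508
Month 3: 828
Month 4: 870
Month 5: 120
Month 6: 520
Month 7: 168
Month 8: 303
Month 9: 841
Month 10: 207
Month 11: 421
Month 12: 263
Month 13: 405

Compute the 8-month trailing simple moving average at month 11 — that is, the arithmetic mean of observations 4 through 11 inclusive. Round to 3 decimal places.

431.250

Sum of periods 4–11: 870 + 120 + 520 + 168 + 303 + 841 + 207 + 421 = 3450
Divide by 8: 3450 / 8 = 431.250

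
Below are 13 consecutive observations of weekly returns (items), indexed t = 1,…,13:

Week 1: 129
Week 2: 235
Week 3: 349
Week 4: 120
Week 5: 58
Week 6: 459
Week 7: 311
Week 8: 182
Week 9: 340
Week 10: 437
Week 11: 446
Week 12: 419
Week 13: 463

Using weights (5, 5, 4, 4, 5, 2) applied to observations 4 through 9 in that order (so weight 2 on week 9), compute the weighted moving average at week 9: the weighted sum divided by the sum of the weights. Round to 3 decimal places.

222.400

Weighted sum: 5·120 + 5·58 + 4·459 + 4·311 + 5·182 + 2·340 = 600 + 290 + 1836 + 1244 + 910 + 680 = 5560
Weight total: 5 + 5 + 4 + 4 + 5 + 2 = 25
WMA = 5560 / 25 = 222.400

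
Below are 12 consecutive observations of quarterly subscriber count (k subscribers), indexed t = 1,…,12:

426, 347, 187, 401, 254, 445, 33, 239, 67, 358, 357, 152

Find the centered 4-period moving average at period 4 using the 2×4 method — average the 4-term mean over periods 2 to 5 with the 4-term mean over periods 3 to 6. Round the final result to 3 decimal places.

309.500

Sum over 2–5: 347 + 187 + 401 + 254 = 1189
Sum over 3–6: 187 + 401 + 254 + 445 = 1287
CMA at t=4 = (1189 + 1287) / (2·4) = 2476 / 8 = 309.500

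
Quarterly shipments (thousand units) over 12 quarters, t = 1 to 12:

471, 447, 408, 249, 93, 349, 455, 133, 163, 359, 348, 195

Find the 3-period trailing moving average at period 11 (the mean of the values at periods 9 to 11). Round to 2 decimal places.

Sum of periods 9–11: 163 + 359 + 348 = 870
Divide by 3: 870 / 3 = 290.00

290.00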